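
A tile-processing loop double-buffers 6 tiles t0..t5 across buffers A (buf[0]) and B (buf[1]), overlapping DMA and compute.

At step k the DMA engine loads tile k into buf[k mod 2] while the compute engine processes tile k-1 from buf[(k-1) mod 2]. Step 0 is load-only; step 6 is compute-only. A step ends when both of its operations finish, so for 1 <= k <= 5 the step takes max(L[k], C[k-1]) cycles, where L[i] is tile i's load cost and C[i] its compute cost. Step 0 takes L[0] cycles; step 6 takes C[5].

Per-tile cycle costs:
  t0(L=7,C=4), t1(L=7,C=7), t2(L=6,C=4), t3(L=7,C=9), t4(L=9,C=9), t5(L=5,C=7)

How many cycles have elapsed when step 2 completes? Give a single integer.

end_cycle[2] = 21

[0] DMA t0→A (7c) ∥ CU idle ⇒ 7c, clock 7
[1] DMA t1→B (7c) ∥ CU A:t0 (4c) ⇒ 7c, clock 14
[2] DMA t2→A (6c) ∥ CU B:t1 (7c) ⇒ 7c, clock 21
[3] DMA t3→B (7c) ∥ CU A:t2 (4c) ⇒ 7c, clock 28
[4] DMA t4→A (9c) ∥ CU B:t3 (9c) ⇒ 9c, clock 37
[5] DMA t5→B (5c) ∥ CU A:t4 (9c) ⇒ 9c, clock 46
[6] DMA idle ∥ CU B:t5 (7c) ⇒ 7c, clock 53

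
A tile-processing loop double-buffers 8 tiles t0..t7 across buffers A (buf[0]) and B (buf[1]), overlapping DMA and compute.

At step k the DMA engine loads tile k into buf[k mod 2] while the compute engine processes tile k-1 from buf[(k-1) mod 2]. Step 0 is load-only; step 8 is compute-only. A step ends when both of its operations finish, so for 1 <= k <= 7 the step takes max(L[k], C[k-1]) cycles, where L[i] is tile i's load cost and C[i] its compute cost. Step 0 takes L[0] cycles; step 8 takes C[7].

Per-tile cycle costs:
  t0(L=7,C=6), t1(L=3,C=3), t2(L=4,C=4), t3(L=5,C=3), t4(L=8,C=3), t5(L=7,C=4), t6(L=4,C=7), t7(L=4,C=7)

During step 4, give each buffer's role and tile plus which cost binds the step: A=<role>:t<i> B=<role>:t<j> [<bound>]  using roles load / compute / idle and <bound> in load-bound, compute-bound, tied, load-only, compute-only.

  0. 7=7c; end=7; A:t0 B:-
  1. max(3,6)=6c; end=13; A:t0 B:t1
  2. max(4,3)=4c; end=17; A:t2 B:t1
  3. max(5,4)=5c; end=22; A:t2 B:t3
  4. max(8,3)=8c; end=30; A:t4 B:t3
  5. max(7,3)=7c; end=37; A:t4 B:t5
  6. max(4,4)=4c; end=41; A:t6 B:t5
  7. max(4,7)=7c; end=48; A:t6 B:t7
  8. 7=7c; end=55; A:t6 B:t7

step 4: A=load:t4 B=compute:t3 [load-bound]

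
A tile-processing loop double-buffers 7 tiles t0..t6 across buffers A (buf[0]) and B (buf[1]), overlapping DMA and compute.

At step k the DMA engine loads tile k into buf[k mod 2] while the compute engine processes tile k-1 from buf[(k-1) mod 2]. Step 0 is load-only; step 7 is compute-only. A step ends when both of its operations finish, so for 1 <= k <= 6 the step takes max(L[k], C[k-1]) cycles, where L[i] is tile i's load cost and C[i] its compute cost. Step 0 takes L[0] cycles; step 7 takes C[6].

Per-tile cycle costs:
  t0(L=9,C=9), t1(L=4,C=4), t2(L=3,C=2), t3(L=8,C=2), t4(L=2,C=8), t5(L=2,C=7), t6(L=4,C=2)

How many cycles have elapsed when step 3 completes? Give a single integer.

end_cycle[3] = 30

step 0: L[0]=9 → dur=9, Σ=9 | A=load:t0 B=idle [load-only]
step 1: L[1]=4 C[0]=9 → dur=9, Σ=18 | A=compute:t0 B=load:t1 [compute-bound]
step 2: L[2]=3 C[1]=4 → dur=4, Σ=22 | A=load:t2 B=compute:t1 [compute-bound]
step 3: L[3]=8 C[2]=2 → dur=8, Σ=30 | A=compute:t2 B=load:t3 [load-bound]
step 4: L[4]=2 C[3]=2 → dur=2, Σ=32 | A=load:t4 B=compute:t3 [tied]
step 5: L[5]=2 C[4]=8 → dur=8, Σ=40 | A=compute:t4 B=load:t5 [compute-bound]
step 6: L[6]=4 C[5]=7 → dur=7, Σ=47 | A=load:t6 B=compute:t5 [compute-bound]
step 7: C[6]=2 → dur=2, Σ=49 | A=compute:t6 B=idle [compute-only]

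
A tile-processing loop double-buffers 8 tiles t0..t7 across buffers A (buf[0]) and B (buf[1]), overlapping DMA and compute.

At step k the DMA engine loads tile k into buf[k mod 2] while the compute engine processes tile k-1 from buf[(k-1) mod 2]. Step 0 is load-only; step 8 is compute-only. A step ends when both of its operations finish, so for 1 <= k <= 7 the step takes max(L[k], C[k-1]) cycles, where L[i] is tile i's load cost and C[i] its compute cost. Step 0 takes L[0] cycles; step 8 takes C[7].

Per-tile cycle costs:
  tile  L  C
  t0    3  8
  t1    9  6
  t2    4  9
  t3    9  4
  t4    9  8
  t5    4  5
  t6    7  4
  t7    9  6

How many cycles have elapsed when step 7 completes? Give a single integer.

end_cycle[7] = 60

[0] DMA t0→A (3c) ∥ CU idle ⇒ 3c, clock 3
[1] DMA t1→B (9c) ∥ CU A:t0 (8c) ⇒ 9c, clock 12
[2] DMA t2→A (4c) ∥ CU B:t1 (6c) ⇒ 6c, clock 18
[3] DMA t3→B (9c) ∥ CU A:t2 (9c) ⇒ 9c, clock 27
[4] DMA t4→A (9c) ∥ CU B:t3 (4c) ⇒ 9c, clock 36
[5] DMA t5→B (4c) ∥ CU A:t4 (8c) ⇒ 8c, clock 44
[6] DMA t6→A (7c) ∥ CU B:t5 (5c) ⇒ 7c, clock 51
[7] DMA t7→B (9c) ∥ CU A:t6 (4c) ⇒ 9c, clock 60
[8] DMA idle ∥ CU B:t7 (6c) ⇒ 6c, clock 66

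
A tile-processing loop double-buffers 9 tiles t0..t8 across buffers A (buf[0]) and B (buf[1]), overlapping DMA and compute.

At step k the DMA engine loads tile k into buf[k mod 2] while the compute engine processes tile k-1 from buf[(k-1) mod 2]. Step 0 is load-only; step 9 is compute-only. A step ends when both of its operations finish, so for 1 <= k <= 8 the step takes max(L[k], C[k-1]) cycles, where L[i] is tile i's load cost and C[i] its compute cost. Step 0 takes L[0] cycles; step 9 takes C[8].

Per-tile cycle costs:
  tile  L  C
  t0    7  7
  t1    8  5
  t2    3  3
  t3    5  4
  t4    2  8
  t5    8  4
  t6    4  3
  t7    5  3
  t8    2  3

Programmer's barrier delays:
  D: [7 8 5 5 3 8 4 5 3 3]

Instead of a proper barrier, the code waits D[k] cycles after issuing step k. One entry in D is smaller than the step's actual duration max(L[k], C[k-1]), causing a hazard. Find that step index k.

step 0: need L[0]=7 = 7; D[0]=7 ok
step 1: need max(L[1]=8,C[0]=7) = 8; D[1]=8 ok
step 2: need max(L[2]=3,C[1]=5) = 5; D[2]=5 ok
step 3: need max(L[3]=5,C[2]=3) = 5; D[3]=5 ok
step 4: need max(L[4]=2,C[3]=4) = 4; D[4]=3 SHORT
step 5: need max(L[5]=8,C[4]=8) = 8; D[5]=8 ok
step 6: need max(L[6]=4,C[5]=4) = 4; D[6]=4 ok
step 7: need max(L[7]=5,C[6]=3) = 5; D[7]=5 ok
step 8: need max(L[8]=2,C[7]=3) = 3; D[8]=3 ok
step 9: need C[8]=3 = 3; D[9]=3 ok

hazard at step 4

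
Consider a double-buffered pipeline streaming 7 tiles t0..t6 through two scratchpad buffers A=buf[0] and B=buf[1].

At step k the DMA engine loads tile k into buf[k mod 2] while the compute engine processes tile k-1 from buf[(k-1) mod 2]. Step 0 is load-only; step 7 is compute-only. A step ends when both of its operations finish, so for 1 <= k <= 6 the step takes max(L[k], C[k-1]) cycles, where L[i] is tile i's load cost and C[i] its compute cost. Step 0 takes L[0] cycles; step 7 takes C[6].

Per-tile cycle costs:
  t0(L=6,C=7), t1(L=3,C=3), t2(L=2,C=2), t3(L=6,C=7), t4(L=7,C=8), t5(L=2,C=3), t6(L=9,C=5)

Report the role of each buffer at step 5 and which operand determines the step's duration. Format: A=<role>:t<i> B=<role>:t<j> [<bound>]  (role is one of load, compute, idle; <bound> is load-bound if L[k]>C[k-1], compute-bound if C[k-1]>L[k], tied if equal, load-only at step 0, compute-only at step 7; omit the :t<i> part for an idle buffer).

[0] DMA t0→A (6c) ∥ CU idle ⇒ 6c, clock 6
[1] DMA t1→B (3c) ∥ CU A:t0 (7c) ⇒ 7c, clock 13
[2] DMA t2→A (2c) ∥ CU B:t1 (3c) ⇒ 3c, clock 16
[3] DMA t3→B (6c) ∥ CU A:t2 (2c) ⇒ 6c, clock 22
[4] DMA t4→A (7c) ∥ CU B:t3 (7c) ⇒ 7c, clock 29
[5] DMA t5→B (2c) ∥ CU A:t4 (8c) ⇒ 8c, clock 37
[6] DMA t6→A (9c) ∥ CU B:t5 (3c) ⇒ 9c, clock 46
[7] DMA idle ∥ CU A:t6 (5c) ⇒ 5c, clock 51

step 5: A=compute:t4 B=load:t5 [compute-bound]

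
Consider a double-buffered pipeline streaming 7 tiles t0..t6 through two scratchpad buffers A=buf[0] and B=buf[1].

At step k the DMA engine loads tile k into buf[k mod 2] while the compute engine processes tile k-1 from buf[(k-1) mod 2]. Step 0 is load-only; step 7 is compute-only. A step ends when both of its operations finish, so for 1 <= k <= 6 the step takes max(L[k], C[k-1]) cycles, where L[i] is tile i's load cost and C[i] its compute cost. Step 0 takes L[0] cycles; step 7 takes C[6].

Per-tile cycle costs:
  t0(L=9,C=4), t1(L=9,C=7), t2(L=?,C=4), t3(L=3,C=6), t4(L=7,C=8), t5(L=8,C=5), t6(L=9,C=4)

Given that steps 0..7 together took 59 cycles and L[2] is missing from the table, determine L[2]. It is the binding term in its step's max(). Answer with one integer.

L[2] = 9

step 0 → dur = L[0]=9 = 9
step 1 → dur = max(L[1]=9, C[0]=4) = 9
step 2 → dur = max(L[2]=?, C[1]=7) = L[2]  (unknown; binding)
step 3 → dur = max(L[3]=3, C[2]=4) = 4
step 4 → dur = max(L[4]=7, C[3]=6) = 7
step 5 → dur = max(L[5]=8, C[4]=8) = 8
step 6 → dur = max(L[6]=9, C[5]=5) = 9
step 7 → dur = C[6]=4 = 4
sum of known step durations = 50
dur[2] = total - known = 59 - 50 = 9
L[2] is the binding max in step 2, so L[2] = dur[2] = 9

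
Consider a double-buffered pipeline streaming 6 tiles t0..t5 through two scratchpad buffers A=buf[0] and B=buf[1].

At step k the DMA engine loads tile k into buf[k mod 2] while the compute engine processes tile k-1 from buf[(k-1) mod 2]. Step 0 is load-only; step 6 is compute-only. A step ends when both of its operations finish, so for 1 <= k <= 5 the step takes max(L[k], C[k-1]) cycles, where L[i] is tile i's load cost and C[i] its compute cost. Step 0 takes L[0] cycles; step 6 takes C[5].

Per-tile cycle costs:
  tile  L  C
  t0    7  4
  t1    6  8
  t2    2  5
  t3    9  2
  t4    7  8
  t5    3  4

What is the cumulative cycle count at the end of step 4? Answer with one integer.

end_cycle[4] = 37

[0] DMA t0→A (7c) ∥ CU idle ⇒ 7c, clock 7
[1] DMA t1→B (6c) ∥ CU A:t0 (4c) ⇒ 6c, clock 13
[2] DMA t2→A (2c) ∥ CU B:t1 (8c) ⇒ 8c, clock 21
[3] DMA t3→B (9c) ∥ CU A:t2 (5c) ⇒ 9c, clock 30
[4] DMA t4→A (7c) ∥ CU B:t3 (2c) ⇒ 7c, clock 37
[5] DMA t5→B (3c) ∥ CU A:t4 (8c) ⇒ 8c, clock 45
[6] DMA idle ∥ CU B:t5 (4c) ⇒ 4c, clock 49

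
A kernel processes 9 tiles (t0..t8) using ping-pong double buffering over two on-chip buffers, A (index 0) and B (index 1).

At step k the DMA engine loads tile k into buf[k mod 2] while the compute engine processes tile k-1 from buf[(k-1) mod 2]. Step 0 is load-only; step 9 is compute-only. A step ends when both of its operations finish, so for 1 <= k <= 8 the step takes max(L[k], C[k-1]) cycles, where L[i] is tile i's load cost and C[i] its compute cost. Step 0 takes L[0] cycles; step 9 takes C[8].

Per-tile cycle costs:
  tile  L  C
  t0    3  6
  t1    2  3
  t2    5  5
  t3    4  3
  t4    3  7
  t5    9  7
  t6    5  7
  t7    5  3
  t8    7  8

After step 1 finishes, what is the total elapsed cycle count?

step 0: L[0]=3 → dur=3, Σ=3 | A=load:t0 B=idle [load-only]
step 1: L[1]=2 C[0]=6 → dur=6, Σ=9 | A=compute:t0 B=load:t1 [compute-bound]
step 2: L[2]=5 C[1]=3 → dur=5, Σ=14 | A=load:t2 B=compute:t1 [load-bound]
step 3: L[3]=4 C[2]=5 → dur=5, Σ=19 | A=compute:t2 B=load:t3 [compute-bound]
step 4: L[4]=3 C[3]=3 → dur=3, Σ=22 | A=load:t4 B=compute:t3 [tied]
step 5: L[5]=9 C[4]=7 → dur=9, Σ=31 | A=compute:t4 B=load:t5 [load-bound]
step 6: L[6]=5 C[5]=7 → dur=7, Σ=38 | A=load:t6 B=compute:t5 [compute-bound]
step 7: L[7]=5 C[6]=7 → dur=7, Σ=45 | A=compute:t6 B=load:t7 [compute-bound]
step 8: L[8]=7 C[7]=3 → dur=7, Σ=52 | A=load:t8 B=compute:t7 [load-bound]
step 9: C[8]=8 → dur=8, Σ=60 | A=compute:t8 B=idle [compute-only]

end_cycle[1] = 9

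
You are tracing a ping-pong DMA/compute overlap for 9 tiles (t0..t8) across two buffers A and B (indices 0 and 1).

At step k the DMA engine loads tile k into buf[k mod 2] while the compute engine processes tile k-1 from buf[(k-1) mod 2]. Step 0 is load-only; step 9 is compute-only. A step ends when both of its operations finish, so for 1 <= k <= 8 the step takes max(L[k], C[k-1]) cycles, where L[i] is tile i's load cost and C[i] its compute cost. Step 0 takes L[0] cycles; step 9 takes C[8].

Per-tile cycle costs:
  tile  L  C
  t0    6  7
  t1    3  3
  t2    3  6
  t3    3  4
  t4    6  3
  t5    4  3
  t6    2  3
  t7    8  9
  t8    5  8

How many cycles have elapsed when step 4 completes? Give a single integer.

end_cycle[4] = 28

  0. 6=6c; end=6; A:t0 B:-
  1. max(3,7)=7c; end=13; A:t0 B:t1
  2. max(3,3)=3c; end=16; A:t2 B:t1
  3. max(3,6)=6c; end=22; A:t2 B:t3
  4. max(6,4)=6c; end=28; A:t4 B:t3
  5. max(4,3)=4c; end=32; A:t4 B:t5
  6. max(2,3)=3c; end=35; A:t6 B:t5
  7. max(8,3)=8c; end=43; A:t6 B:t7
  8. max(5,9)=9c; end=52; A:t8 B:t7
  9. 8=8c; end=60; A:t8 B:t7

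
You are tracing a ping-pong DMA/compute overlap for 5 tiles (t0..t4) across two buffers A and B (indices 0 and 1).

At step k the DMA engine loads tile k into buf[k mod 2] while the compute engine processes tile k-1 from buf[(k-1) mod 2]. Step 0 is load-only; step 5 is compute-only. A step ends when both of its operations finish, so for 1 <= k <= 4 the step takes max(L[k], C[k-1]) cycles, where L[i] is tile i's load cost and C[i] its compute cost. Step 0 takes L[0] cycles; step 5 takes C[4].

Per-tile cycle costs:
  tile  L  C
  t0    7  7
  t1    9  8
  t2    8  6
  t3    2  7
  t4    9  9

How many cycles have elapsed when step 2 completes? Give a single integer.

step 0: L[0]=7 → dur=7, Σ=7 | A=load:t0 B=idle [load-only]
step 1: L[1]=9 C[0]=7 → dur=9, Σ=16 | A=compute:t0 B=load:t1 [load-bound]
step 2: L[2]=8 C[1]=8 → dur=8, Σ=24 | A=load:t2 B=compute:t1 [tied]
step 3: L[3]=2 C[2]=6 → dur=6, Σ=30 | A=compute:t2 B=load:t3 [compute-bound]
step 4: L[4]=9 C[3]=7 → dur=9, Σ=39 | A=load:t4 B=compute:t3 [load-bound]
step 5: C[4]=9 → dur=9, Σ=48 | A=compute:t4 B=idle [compute-only]

end_cycle[2] = 24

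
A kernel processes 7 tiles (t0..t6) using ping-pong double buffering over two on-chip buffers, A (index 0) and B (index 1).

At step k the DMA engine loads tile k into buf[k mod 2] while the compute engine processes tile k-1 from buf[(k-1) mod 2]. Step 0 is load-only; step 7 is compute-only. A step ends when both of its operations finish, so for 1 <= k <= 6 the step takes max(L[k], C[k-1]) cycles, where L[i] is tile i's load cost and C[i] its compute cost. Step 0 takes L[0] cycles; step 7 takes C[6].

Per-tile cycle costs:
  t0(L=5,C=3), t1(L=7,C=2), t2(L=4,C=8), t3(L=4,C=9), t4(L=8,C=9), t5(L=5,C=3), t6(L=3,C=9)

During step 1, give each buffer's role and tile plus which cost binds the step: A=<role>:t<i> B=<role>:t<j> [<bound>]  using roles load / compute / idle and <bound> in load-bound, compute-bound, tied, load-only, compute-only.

step 0: L[0]=5 → dur=5, Σ=5 | A=load:t0 B=idle [load-only]
step 1: L[1]=7 C[0]=3 → dur=7, Σ=12 | A=compute:t0 B=load:t1 [load-bound]
step 2: L[2]=4 C[1]=2 → dur=4, Σ=16 | A=load:t2 B=compute:t1 [load-bound]
step 3: L[3]=4 C[2]=8 → dur=8, Σ=24 | A=compute:t2 B=load:t3 [compute-bound]
step 4: L[4]=8 C[3]=9 → dur=9, Σ=33 | A=load:t4 B=compute:t3 [compute-bound]
step 5: L[5]=5 C[4]=9 → dur=9, Σ=42 | A=compute:t4 B=load:t5 [compute-bound]
step 6: L[6]=3 C[5]=3 → dur=3, Σ=45 | A=load:t6 B=compute:t5 [tied]
step 7: C[6]=9 → dur=9, Σ=54 | A=compute:t6 B=idle [compute-only]

step 1: A=compute:t0 B=load:t1 [load-bound]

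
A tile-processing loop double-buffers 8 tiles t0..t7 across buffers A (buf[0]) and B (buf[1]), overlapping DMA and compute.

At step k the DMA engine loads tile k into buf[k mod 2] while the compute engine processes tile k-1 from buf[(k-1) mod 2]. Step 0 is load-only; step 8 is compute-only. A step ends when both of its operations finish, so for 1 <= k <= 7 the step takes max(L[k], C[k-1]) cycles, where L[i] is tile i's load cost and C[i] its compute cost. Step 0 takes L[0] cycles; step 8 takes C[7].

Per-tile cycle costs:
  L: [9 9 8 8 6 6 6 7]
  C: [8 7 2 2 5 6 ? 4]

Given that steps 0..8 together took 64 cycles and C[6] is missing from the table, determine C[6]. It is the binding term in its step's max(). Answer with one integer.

step 0: dur = L[0]=9 = 9
step 1: dur = max(L[1]=9, C[0]=8) = 9
step 2: dur = max(L[2]=8, C[1]=7) = 8
step 3: dur = max(L[3]=8, C[2]=2) = 8
step 4: dur = max(L[4]=6, C[3]=2) = 6
step 5: dur = max(L[5]=6, C[4]=5) = 6
step 6: dur = max(L[6]=6, C[5]=6) = 6
step 7: dur = max(L[7]=7, C[6]=?) = C[6]  (unknown; binding)
step 8: dur = C[7]=4 = 4
sum of known step durations = 56
dur[7] = total - known = 64 - 56 = 8
C[6] is the binding max in step 7, so C[6] = dur[7] = 8

C[6] = 8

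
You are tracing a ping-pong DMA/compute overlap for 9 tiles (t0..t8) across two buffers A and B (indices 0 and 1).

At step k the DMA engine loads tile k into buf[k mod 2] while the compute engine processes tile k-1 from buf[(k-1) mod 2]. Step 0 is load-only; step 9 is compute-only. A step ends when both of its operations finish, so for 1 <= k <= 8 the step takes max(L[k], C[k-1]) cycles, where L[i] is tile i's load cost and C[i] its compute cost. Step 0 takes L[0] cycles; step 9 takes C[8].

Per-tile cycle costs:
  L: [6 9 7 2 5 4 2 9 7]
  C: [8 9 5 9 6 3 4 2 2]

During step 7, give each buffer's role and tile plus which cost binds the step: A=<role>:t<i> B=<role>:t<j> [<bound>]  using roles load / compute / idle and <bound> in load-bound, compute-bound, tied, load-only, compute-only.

step 0: L[0]=6 → dur=6, Σ=6 | A=load:t0 B=idle [load-only]
step 1: L[1]=9 C[0]=8 → dur=9, Σ=15 | A=compute:t0 B=load:t1 [load-bound]
step 2: L[2]=7 C[1]=9 → dur=9, Σ=24 | A=load:t2 B=compute:t1 [compute-bound]
step 3: L[3]=2 C[2]=5 → dur=5, Σ=29 | A=compute:t2 B=load:t3 [compute-bound]
step 4: L[4]=5 C[3]=9 → dur=9, Σ=38 | A=load:t4 B=compute:t3 [compute-bound]
step 5: L[5]=4 C[4]=6 → dur=6, Σ=44 | A=compute:t4 B=load:t5 [compute-bound]
step 6: L[6]=2 C[5]=3 → dur=3, Σ=47 | A=load:t6 B=compute:t5 [compute-bound]
step 7: L[7]=9 C[6]=4 → dur=9, Σ=56 | A=compute:t6 B=load:t7 [load-bound]
step 8: L[8]=7 C[7]=2 → dur=7, Σ=63 | A=load:t8 B=compute:t7 [load-bound]
step 9: C[8]=2 → dur=2, Σ=65 | A=compute:t8 B=idle [compute-only]

step 7: A=compute:t6 B=load:t7 [load-bound]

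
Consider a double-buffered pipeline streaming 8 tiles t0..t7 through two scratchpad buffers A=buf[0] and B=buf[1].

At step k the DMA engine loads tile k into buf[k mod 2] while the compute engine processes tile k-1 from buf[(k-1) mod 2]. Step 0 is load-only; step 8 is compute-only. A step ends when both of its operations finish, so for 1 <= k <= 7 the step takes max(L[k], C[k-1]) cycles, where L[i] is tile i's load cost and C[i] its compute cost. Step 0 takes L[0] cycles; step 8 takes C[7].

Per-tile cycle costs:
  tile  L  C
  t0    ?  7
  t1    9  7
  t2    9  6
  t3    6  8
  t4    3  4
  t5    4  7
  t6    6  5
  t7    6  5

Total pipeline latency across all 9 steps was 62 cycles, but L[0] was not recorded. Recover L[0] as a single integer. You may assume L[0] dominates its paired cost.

L[0] = 8

step 0 = dur = L[0]=? = L[0]  (unknown; binding)
step 1 = dur = max(L[1]=9, C[0]=7) = 9
step 2 = dur = max(L[2]=9, C[1]=7) = 9
step 3 = dur = max(L[3]=6, C[2]=6) = 6
step 4 = dur = max(L[4]=3, C[3]=8) = 8
step 5 = dur = max(L[5]=4, C[4]=4) = 4
step 6 = dur = max(L[6]=6, C[5]=7) = 7
step 7 = dur = max(L[7]=6, C[6]=5) = 6
step 8 = dur = C[7]=5 = 5
sum of known step durations = 54
dur[0] = total - known = 62 - 54 = 8
L[0] is the binding max in step 0, so L[0] = dur[0] = 8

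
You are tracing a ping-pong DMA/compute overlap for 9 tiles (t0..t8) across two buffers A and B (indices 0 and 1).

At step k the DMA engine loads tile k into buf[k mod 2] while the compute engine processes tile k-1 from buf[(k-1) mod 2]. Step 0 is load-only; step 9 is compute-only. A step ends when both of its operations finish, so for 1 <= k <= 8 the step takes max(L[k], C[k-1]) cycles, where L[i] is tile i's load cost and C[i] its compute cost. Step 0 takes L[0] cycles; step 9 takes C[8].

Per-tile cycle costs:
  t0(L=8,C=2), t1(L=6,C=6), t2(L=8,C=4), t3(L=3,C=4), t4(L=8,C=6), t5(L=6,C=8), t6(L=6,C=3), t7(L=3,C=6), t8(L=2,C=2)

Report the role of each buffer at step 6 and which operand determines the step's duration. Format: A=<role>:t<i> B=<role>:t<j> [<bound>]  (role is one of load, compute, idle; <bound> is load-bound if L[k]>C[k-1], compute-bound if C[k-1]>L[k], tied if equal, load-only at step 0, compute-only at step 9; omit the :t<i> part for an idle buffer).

k=0 load=t0/8c comp=- wait=8 total=8
k=1 load=t1/6c comp=t0/2c wait=6 total=14
k=2 load=t2/8c comp=t1/6c wait=8 total=22
k=3 load=t3/3c comp=t2/4c wait=4 total=26
k=4 load=t4/8c comp=t3/4c wait=8 total=34
k=5 load=t5/6c comp=t4/6c wait=6 total=40
k=6 load=t6/6c comp=t5/8c wait=8 total=48
k=7 load=t7/3c comp=t6/3c wait=3 total=51
k=8 load=t8/2c comp=t7/6c wait=6 total=57
k=9 load=- comp=t8/2c wait=2 total=59

step 6: A=load:t6 B=compute:t5 [compute-bound]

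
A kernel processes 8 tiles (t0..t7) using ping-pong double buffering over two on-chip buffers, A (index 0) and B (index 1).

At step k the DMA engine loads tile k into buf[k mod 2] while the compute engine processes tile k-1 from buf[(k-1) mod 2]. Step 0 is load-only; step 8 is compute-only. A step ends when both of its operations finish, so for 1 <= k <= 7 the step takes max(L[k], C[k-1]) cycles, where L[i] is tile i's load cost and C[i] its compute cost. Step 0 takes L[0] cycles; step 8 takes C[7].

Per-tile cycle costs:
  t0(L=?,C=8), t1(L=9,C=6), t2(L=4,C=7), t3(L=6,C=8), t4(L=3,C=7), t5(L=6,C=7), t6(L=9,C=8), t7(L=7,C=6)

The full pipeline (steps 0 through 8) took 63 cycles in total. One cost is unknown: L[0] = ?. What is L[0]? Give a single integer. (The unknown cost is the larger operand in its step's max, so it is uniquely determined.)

L[0] = 3

step 0: dur = L[0]=? = L[0]  (unknown; binding)
step 1: dur = max(L[1]=9, C[0]=8) = 9
step 2: dur = max(L[2]=4, C[1]=6) = 6
step 3: dur = max(L[3]=6, C[2]=7) = 7
step 4: dur = max(L[4]=3, C[3]=8) = 8
step 5: dur = max(L[5]=6, C[4]=7) = 7
step 6: dur = max(L[6]=9, C[5]=7) = 9
step 7: dur = max(L[7]=7, C[6]=8) = 8
step 8: dur = C[7]=6 = 6
sum of known step durations = 60
dur[0] = total - known = 63 - 60 = 3
L[0] is the binding max in step 0, so L[0] = dur[0] = 3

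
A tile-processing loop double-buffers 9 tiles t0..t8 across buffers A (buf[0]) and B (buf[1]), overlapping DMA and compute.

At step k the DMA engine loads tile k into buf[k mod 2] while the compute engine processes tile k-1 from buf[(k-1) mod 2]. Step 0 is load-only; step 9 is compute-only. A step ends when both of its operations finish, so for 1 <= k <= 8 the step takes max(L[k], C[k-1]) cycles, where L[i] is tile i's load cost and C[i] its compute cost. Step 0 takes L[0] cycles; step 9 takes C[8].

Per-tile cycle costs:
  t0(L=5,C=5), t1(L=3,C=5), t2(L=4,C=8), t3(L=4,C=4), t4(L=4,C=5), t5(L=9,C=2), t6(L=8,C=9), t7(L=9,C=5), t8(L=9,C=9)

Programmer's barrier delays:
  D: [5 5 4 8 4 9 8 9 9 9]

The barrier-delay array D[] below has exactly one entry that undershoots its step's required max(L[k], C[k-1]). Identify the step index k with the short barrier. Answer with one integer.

hazard at step 2

[0] required=L[0]=5=5 vs D=5 ok
[1] required=max(L[1]=3,C[0]=5)=5 vs D=5 ok
[2] required=max(L[2]=4,C[1]=5)=5 vs D=4 SHORT
[3] required=max(L[3]=4,C[2]=8)=8 vs D=8 ok
[4] required=max(L[4]=4,C[3]=4)=4 vs D=4 ok
[5] required=max(L[5]=9,C[4]=5)=9 vs D=9 ok
[6] required=max(L[6]=8,C[5]=2)=8 vs D=8 ok
[7] required=max(L[7]=9,C[6]=9)=9 vs D=9 ok
[8] required=max(L[8]=9,C[7]=5)=9 vs D=9 ok
[9] required=C[8]=9=9 vs D=9 ok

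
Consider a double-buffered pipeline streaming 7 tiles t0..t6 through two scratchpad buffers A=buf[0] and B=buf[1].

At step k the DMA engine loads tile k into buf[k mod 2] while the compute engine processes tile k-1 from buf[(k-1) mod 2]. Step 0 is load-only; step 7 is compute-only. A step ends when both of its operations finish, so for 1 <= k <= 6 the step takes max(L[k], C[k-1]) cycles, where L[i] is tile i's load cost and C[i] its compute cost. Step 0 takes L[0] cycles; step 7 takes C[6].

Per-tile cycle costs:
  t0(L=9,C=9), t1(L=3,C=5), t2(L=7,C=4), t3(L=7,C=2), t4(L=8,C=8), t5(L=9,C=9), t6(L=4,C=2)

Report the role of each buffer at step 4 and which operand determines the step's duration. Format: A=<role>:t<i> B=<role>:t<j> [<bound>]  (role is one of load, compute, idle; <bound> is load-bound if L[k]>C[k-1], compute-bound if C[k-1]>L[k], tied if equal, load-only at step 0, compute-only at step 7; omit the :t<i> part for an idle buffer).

step 0: L[0]=9 → dur=9, Σ=9 | A=load:t0 B=idle [load-only]
step 1: L[1]=3 C[0]=9 → dur=9, Σ=18 | A=compute:t0 B=load:t1 [compute-bound]
step 2: L[2]=7 C[1]=5 → dur=7, Σ=25 | A=load:t2 B=compute:t1 [load-bound]
step 3: L[3]=7 C[2]=4 → dur=7, Σ=32 | A=compute:t2 B=load:t3 [load-bound]
step 4: L[4]=8 C[3]=2 → dur=8, Σ=40 | A=load:t4 B=compute:t3 [load-bound]
step 5: L[5]=9 C[4]=8 → dur=9, Σ=49 | A=compute:t4 B=load:t5 [load-bound]
step 6: L[6]=4 C[5]=9 → dur=9, Σ=58 | A=load:t6 B=compute:t5 [compute-bound]
step 7: C[6]=2 → dur=2, Σ=60 | A=compute:t6 B=idle [compute-only]

step 4: A=load:t4 B=compute:t3 [load-bound]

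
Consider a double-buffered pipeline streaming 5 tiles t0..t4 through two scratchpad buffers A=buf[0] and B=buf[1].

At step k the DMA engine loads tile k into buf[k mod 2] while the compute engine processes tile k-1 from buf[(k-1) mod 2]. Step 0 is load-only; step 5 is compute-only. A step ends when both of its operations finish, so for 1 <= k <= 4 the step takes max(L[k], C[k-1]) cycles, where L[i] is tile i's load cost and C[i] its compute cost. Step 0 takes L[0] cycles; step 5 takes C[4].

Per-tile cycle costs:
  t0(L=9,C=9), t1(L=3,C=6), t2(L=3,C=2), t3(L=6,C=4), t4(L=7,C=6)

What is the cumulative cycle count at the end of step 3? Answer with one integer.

  0. 9=9c; end=9; A:t0 B:-
  1. max(3,9)=9c; end=18; A:t0 B:t1
  2. max(3,6)=6c; end=24; A:t2 B:t1
  3. max(6,2)=6c; end=30; A:t2 B:t3
  4. max(7,4)=7c; end=37; A:t4 B:t3
  5. 6=6c; end=43; A:t4 B:t3

end_cycle[3] = 30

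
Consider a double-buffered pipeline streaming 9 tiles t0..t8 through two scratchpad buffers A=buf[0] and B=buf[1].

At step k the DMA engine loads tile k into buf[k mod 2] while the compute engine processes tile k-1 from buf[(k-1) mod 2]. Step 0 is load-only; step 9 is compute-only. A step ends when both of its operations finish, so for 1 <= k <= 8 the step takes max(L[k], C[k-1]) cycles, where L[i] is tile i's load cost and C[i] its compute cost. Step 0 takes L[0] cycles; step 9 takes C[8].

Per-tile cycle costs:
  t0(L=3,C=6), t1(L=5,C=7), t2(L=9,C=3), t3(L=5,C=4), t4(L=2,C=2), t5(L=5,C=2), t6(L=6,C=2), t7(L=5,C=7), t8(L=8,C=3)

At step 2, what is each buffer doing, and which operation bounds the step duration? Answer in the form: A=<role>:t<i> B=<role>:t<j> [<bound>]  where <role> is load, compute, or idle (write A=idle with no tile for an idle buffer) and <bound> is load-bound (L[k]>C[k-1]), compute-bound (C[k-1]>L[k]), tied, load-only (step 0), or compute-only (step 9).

step 0: L[0]=3 → dur=3, Σ=3 | A=load:t0 B=idle [load-only]
step 1: L[1]=5 C[0]=6 → dur=6, Σ=9 | A=compute:t0 B=load:t1 [compute-bound]
step 2: L[2]=9 C[1]=7 → dur=9, Σ=18 | A=load:t2 B=compute:t1 [load-bound]
step 3: L[3]=5 C[2]=3 → dur=5, Σ=23 | A=compute:t2 B=load:t3 [load-bound]
step 4: L[4]=2 C[3]=4 → dur=4, Σ=27 | A=load:t4 B=compute:t3 [compute-bound]
step 5: L[5]=5 C[4]=2 → dur=5, Σ=32 | A=compute:t4 B=load:t5 [load-bound]
step 6: L[6]=6 C[5]=2 → dur=6, Σ=38 | A=load:t6 B=compute:t5 [load-bound]
step 7: L[7]=5 C[6]=2 → dur=5, Σ=43 | A=compute:t6 B=load:t7 [load-bound]
step 8: L[8]=8 C[7]=7 → dur=8, Σ=51 | A=load:t8 B=compute:t7 [load-bound]
step 9: C[8]=3 → dur=3, Σ=54 | A=compute:t8 B=idle [compute-only]

step 2: A=load:t2 B=compute:t1 [load-bound]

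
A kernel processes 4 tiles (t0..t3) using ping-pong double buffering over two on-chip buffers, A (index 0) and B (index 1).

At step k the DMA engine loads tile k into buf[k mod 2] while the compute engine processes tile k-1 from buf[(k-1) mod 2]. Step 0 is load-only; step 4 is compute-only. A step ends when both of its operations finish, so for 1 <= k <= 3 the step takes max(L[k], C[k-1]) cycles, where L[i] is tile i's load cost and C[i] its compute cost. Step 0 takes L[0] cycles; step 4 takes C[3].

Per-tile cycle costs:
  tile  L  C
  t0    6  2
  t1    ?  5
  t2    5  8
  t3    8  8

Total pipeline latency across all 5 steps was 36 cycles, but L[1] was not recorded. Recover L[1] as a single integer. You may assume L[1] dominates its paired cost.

step 0 | dur = L[0]=6 = 6
step 1 | dur = max(L[1]=?, C[0]=2) = L[1]  (unknown; binding)
step 2 | dur = max(L[2]=5, C[1]=5) = 5
step 3 | dur = max(L[3]=8, C[2]=8) = 8
step 4 | dur = C[3]=8 = 8
sum of known step durations = 27
dur[1] = total - known = 36 - 27 = 9
L[1] is the binding max in step 1, so L[1] = dur[1] = 9

L[1] = 9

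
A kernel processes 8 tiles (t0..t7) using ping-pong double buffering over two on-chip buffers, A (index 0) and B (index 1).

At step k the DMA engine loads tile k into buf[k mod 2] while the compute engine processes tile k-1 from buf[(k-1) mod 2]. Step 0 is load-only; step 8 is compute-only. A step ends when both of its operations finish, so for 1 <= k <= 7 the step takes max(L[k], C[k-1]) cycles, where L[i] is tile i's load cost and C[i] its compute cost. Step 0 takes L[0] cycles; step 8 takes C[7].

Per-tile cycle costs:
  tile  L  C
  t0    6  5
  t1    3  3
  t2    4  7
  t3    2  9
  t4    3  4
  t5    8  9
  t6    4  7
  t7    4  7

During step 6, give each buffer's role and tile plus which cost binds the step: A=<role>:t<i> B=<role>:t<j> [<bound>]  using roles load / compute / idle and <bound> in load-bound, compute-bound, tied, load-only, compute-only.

step 6: A=load:t6 B=compute:t5 [compute-bound]

  0. 6=6c; end=6; A:t0 B:-
  1. max(3,5)=5c; end=11; A:t0 B:t1
  2. max(4,3)=4c; end=15; A:t2 B:t1
  3. max(2,7)=7c; end=22; A:t2 B:t3
  4. max(3,9)=9c; end=31; A:t4 B:t3
  5. max(8,4)=8c; end=39; A:t4 B:t5
  6. max(4,9)=9c; end=48; A:t6 B:t5
  7. max(4,7)=7c; end=55; A:t6 B:t7
  8. 7=7c; end=62; A:t6 B:t7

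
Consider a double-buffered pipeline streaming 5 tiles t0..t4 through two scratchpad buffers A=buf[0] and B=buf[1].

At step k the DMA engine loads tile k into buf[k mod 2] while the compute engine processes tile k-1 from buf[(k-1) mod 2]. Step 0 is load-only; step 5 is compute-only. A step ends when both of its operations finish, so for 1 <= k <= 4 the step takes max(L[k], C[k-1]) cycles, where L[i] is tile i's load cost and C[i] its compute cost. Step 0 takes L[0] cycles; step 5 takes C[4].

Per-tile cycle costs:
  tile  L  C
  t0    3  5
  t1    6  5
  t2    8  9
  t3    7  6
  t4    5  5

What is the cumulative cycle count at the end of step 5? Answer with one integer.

step 0: L[0]=3 → dur=3, Σ=3 | A=load:t0 B=idle [load-only]
step 1: L[1]=6 C[0]=5 → dur=6, Σ=9 | A=compute:t0 B=load:t1 [load-bound]
step 2: L[2]=8 C[1]=5 → dur=8, Σ=17 | A=load:t2 B=compute:t1 [load-bound]
step 3: L[3]=7 C[2]=9 → dur=9, Σ=26 | A=compute:t2 B=load:t3 [compute-bound]
step 4: L[4]=5 C[3]=6 → dur=6, Σ=32 | A=load:t4 B=compute:t3 [compute-bound]
step 5: C[4]=5 → dur=5, Σ=37 | A=compute:t4 B=idle [compute-only]

end_cycle[5] = 37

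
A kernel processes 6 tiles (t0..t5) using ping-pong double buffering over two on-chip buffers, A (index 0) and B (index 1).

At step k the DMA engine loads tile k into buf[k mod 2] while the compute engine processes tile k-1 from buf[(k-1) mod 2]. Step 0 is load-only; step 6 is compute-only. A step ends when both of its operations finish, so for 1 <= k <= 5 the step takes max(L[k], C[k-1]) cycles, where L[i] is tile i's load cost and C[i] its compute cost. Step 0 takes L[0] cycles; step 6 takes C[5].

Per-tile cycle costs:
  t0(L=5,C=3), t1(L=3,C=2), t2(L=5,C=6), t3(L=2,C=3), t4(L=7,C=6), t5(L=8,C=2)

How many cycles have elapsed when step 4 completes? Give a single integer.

  0. 5=5c; end=5; A:t0 B:-
  1. max(3,3)=3c; end=8; A:t0 B:t1
  2. max(5,2)=5c; end=13; A:t2 B:t1
  3. max(2,6)=6c; end=19; A:t2 B:t3
  4. max(7,3)=7c; end=26; A:t4 B:t3
  5. max(8,6)=8c; end=34; A:t4 B:t5
  6. 2=2c; end=36; A:t4 B:t5

end_cycle[4] = 26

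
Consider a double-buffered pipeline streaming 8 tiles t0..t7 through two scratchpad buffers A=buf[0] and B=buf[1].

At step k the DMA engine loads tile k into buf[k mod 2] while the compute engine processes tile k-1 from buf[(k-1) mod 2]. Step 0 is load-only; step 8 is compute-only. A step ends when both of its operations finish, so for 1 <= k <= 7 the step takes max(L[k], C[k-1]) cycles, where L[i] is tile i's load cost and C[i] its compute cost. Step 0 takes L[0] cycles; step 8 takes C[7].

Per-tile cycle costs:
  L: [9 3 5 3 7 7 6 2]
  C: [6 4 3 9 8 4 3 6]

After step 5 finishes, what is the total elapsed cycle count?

k=0 load=t0/9c comp=- wait=9 total=9
k=1 load=t1/3c comp=t0/6c wait=6 total=15
k=2 load=t2/5c comp=t1/4c wait=5 total=20
k=3 load=t3/3c comp=t2/3c wait=3 total=23
k=4 load=t4/7c comp=t3/9c wait=9 total=32
k=5 load=t5/7c comp=t4/8c wait=8 total=40
k=6 load=t6/6c comp=t5/4c wait=6 total=46
k=7 load=t7/2c comp=t6/3c wait=3 total=49
k=8 load=- comp=t7/6c wait=6 total=55

end_cycle[5] = 40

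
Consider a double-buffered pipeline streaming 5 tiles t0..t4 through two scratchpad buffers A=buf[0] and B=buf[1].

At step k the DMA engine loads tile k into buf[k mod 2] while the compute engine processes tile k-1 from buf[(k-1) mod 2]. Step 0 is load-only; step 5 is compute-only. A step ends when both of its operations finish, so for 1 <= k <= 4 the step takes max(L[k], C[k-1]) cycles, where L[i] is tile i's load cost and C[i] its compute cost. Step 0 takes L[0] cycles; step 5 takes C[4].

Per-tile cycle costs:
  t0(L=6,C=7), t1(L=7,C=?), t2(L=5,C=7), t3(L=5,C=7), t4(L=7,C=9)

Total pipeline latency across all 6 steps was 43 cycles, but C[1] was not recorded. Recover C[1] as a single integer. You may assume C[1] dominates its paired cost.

C[1] = 7

step 0: dur = L[0]=6 = 6
step 1: dur = max(L[1]=7, C[0]=7) = 7
step 2: dur = max(L[2]=5, C[1]=?) = C[1]  (unknown; binding)
step 3: dur = max(L[3]=5, C[2]=7) = 7
step 4: dur = max(L[4]=7, C[3]=7) = 7
step 5: dur = C[4]=9 = 9
sum of known step durations = 36
dur[2] = total - known = 43 - 36 = 7
C[1] is the binding max in step 2, so C[1] = dur[2] = 7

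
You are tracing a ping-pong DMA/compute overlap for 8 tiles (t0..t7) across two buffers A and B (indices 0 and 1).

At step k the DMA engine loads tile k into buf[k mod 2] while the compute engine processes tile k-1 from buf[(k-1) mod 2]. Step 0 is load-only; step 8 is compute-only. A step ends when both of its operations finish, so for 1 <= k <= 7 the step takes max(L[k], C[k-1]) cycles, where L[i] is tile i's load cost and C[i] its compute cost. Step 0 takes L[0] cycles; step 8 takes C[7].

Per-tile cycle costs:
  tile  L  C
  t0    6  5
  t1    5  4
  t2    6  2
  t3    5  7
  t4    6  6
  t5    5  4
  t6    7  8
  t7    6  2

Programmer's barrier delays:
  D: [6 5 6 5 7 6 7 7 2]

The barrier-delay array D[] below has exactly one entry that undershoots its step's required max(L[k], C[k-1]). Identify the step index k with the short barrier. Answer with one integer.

step 0: need L[0]=6 = 6; D[0]=6 ok
step 1: need max(L[1]=5,C[0]=5) = 5; D[1]=5 ok
step 2: need max(L[2]=6,C[1]=4) = 6; D[2]=6 ok
step 3: need max(L[3]=5,C[2]=2) = 5; D[3]=5 ok
step 4: need max(L[4]=6,C[3]=7) = 7; D[4]=7 ok
step 5: need max(L[5]=5,C[4]=6) = 6; D[5]=6 ok
step 6: need max(L[6]=7,C[5]=4) = 7; D[6]=7 ok
step 7: need max(L[7]=6,C[6]=8) = 8; D[7]=7 SHORT
step 8: need C[7]=2 = 2; D[8]=2 ok

hazard at step 7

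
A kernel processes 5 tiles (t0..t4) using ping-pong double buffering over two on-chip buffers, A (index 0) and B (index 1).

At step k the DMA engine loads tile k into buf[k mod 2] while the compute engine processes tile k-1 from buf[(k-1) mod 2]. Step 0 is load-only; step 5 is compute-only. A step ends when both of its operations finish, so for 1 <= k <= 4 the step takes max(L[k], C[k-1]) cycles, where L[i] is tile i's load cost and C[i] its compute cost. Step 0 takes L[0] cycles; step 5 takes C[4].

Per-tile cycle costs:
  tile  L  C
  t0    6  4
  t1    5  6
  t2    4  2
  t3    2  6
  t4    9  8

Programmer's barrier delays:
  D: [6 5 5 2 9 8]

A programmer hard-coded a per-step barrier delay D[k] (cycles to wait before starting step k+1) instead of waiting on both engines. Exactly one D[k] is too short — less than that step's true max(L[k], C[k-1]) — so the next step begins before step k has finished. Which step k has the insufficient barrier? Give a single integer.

step 0: need L[0]=6 = 6; D[0]=6 ok
step 1: need max(L[1]=5,C[0]=4) = 5; D[1]=5 ok
step 2: need max(L[2]=4,C[1]=6) = 6; D[2]=5 SHORT
step 3: need max(L[3]=2,C[2]=2) = 2; D[3]=2 ok
step 4: need max(L[4]=9,C[3]=6) = 9; D[4]=9 ok
step 5: need C[4]=8 = 8; D[5]=8 ok

hazard at step 2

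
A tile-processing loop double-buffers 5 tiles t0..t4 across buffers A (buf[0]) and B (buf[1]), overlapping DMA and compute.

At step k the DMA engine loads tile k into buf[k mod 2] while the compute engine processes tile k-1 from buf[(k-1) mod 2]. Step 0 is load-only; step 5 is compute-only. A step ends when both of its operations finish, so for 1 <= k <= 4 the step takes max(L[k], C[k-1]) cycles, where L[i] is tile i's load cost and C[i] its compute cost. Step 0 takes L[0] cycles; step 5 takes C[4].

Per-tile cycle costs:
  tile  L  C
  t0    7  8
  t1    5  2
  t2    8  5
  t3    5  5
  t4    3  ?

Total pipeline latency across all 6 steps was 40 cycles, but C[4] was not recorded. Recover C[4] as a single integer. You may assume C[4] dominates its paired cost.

step 0 = dur = L[0]=7 = 7
step 1 = dur = max(L[1]=5, C[0]=8) = 8
step 2 = dur = max(L[2]=8, C[1]=2) = 8
step 3 = dur = max(L[3]=5, C[2]=5) = 5
step 4 = dur = max(L[4]=3, C[3]=5) = 5
step 5 = dur = C[4]=? = C[4]  (unknown; binding)
sum of known step durations = 33
dur[5] = total - known = 40 - 33 = 7
C[4] is the binding max in step 5, so C[4] = dur[5] = 7

C[4] = 7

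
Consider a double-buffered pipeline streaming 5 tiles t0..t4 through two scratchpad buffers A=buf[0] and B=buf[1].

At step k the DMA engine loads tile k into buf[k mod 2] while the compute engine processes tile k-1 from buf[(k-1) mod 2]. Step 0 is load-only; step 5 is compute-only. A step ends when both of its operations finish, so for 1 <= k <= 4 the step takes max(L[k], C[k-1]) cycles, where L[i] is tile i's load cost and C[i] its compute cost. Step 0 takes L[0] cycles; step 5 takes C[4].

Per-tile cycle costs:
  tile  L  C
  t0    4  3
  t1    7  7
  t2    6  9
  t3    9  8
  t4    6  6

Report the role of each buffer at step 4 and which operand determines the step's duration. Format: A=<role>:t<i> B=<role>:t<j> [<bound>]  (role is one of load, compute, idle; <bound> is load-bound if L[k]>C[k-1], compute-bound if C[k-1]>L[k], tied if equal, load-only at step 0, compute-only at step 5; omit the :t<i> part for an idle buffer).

step 0: L[0]=4 → dur=4, Σ=4 | A=load:t0 B=idle [load-only]
step 1: L[1]=7 C[0]=3 → dur=7, Σ=11 | A=compute:t0 B=load:t1 [load-bound]
step 2: L[2]=6 C[1]=7 → dur=7, Σ=18 | A=load:t2 B=compute:t1 [compute-bound]
step 3: L[3]=9 C[2]=9 → dur=9, Σ=27 | A=compute:t2 B=load:t3 [tied]
step 4: L[4]=6 C[3]=8 → dur=8, Σ=35 | A=load:t4 B=compute:t3 [compute-bound]
step 5: C[4]=6 → dur=6, Σ=41 | A=compute:t4 B=idle [compute-only]

step 4: A=load:t4 B=compute:t3 [compute-bound]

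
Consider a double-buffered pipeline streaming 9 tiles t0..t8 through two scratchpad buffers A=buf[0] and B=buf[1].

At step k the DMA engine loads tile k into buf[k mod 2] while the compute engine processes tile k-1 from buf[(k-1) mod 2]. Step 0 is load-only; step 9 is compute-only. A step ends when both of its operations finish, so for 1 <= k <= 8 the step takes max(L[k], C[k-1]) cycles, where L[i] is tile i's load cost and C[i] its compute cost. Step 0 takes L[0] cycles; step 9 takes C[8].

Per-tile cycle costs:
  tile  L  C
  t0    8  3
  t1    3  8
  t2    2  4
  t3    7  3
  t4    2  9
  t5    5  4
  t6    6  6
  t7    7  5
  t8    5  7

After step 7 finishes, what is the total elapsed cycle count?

end_cycle[7] = 51

  0. 8=8c; end=8; A:t0 B:-
  1. max(3,3)=3c; end=11; A:t0 B:t1
  2. max(2,8)=8c; end=19; A:t2 B:t1
  3. max(7,4)=7c; end=26; A:t2 B:t3
  4. max(2,3)=3c; end=29; A:t4 B:t3
  5. max(5,9)=9c; end=38; A:t4 B:t5
  6. max(6,4)=6c; end=44; A:t6 B:t5
  7. max(7,6)=7c; end=51; A:t6 B:t7
  8. max(5,5)=5c; end=56; A:t8 B:t7
  9. 7=7c; end=63; A:t8 B:t7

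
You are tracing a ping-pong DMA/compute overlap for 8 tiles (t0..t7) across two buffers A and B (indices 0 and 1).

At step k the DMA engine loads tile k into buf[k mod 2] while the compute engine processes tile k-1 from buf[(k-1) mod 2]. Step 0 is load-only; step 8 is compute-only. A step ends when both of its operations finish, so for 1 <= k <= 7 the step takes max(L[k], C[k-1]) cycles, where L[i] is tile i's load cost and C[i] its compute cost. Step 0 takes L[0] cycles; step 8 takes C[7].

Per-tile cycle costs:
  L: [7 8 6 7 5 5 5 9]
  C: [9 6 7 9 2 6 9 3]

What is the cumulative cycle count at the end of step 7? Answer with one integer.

end_cycle[7] = 58

  0. 7=7c; end=7; A:t0 B:-
  1. max(8,9)=9c; end=16; A:t0 B:t1
  2. max(6,6)=6c; end=22; A:t2 B:t1
  3. max(7,7)=7c; end=29; A:t2 B:t3
  4. max(5,9)=9c; end=38; A:t4 B:t3
  5. max(5,2)=5c; end=43; A:t4 B:t5
  6. max(5,6)=6c; end=49; A:t6 B:t5
  7. max(9,9)=9c; end=58; A:t6 B:t7
  8. 3=3c; end=61; A:t6 B:t7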